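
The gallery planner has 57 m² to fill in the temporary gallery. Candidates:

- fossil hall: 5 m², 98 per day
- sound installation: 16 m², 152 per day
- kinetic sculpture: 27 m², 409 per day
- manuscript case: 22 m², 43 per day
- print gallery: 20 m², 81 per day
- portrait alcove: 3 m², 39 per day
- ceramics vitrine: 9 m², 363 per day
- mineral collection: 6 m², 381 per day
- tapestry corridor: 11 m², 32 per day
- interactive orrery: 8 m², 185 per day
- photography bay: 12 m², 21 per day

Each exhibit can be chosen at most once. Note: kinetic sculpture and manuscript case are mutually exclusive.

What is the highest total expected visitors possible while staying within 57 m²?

Best packing: fossil hall + kinetic sculpture + ceramics vitrine + mineral collection + interactive orrery — 55 m², 1436 total.
Next best is kinetic sculpture + portrait alcove + ceramics vitrine + mineral collection + interactive orrery at 1377 (53 m²) — short by 59.

1436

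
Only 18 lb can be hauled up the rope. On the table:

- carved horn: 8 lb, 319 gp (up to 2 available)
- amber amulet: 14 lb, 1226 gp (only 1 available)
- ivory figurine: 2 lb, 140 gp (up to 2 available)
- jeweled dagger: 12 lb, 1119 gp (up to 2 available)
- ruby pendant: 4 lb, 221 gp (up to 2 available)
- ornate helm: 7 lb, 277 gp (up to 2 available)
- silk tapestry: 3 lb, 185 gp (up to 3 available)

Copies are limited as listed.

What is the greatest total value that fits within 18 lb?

By value per lb: jeweled dagger 93.25, amber amulet 87.57, ivory figurine 70.00, silk tapestry 61.67 lead.
Filling by ratio: 2×ivory figurine + jeweled dagger for 1399, with 2 lb left unused.
Replace jeweled dagger with amber amulet: the trade gains 107 net, giving 1506 at 18 lb.

1506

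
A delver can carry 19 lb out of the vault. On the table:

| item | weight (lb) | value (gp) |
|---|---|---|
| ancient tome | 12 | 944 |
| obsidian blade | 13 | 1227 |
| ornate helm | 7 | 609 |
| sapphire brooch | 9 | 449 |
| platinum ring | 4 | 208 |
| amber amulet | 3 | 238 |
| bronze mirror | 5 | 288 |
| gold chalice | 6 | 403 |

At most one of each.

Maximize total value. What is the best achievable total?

Ranking by ratio (value/lb): obsidian blade 94.38, ornate helm 87.00, amber amulet 79.33, ancient tome 78.67.
Taking the top-ratio items first gives obsidian blade + amber amulet for 1465 (16 lb).
Dropping amber amulet frees 3 lb; slotting in gold chalice (6 lb) lifts the total to 1630 at 19 lb.
Runner-up ancient tome + ornate helm tops out at 1553.

1630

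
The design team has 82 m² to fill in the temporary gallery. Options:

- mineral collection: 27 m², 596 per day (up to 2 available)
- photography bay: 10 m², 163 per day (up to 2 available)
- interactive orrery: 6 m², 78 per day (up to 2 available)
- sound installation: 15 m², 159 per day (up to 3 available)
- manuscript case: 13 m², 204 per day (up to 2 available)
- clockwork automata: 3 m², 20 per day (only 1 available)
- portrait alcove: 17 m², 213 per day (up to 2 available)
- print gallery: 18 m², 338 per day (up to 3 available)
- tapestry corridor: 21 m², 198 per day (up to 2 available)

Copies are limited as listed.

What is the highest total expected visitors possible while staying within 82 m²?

The ratio ordering already packs tightly: 2×mineral collection + photography bay + print gallery, 82 m², 1693.
Every other selection either busts 82 m² or exceeds an availability limit or fails to beat 1693.

1693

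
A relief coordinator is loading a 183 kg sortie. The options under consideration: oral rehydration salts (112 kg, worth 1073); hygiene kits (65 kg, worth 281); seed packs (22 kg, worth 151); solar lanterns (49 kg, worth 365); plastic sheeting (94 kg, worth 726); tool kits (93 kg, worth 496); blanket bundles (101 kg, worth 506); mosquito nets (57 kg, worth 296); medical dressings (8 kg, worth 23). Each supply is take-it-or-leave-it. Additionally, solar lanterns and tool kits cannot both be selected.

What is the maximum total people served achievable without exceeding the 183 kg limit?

1589

Taking oral rehydration salts + seed packs + solar lanterns: 183 kg used, 1589 in people served.
An exhaustive check of the 512 subsets confirms 1589.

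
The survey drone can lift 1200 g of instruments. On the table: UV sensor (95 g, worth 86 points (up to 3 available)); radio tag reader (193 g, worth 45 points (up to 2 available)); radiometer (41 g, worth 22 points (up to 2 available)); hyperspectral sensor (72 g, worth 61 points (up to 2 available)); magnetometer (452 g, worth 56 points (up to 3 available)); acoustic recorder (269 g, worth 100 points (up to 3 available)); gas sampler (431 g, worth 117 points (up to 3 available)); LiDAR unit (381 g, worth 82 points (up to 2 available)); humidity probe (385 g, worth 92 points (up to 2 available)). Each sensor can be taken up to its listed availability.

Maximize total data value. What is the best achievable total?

Filling by ratio: 3×UV sensor + 2×radiometer + 2×hyperspectral sensor + 2×acoustic recorder for 624, with 151 g left unused.
Dropping 2×radiometer frees 82 g; slotting in radio tag reader (193 g) lifts the total to 625 at 1160 g.

625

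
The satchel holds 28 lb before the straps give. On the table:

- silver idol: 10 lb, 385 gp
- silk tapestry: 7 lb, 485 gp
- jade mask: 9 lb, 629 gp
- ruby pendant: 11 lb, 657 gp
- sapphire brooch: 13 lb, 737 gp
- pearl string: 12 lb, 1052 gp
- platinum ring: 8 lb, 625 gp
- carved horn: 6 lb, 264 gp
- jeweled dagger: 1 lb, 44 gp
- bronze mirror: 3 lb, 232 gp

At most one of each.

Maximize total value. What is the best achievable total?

The ratio heuristic lands on pearl string + platinum ring + jeweled dagger + bronze mirror (1953) but leaves 4 lb idle.
The 3 lb tied up in bronze mirror is better spent on silk tapestry — total rises to 2206 (28 lb).

2206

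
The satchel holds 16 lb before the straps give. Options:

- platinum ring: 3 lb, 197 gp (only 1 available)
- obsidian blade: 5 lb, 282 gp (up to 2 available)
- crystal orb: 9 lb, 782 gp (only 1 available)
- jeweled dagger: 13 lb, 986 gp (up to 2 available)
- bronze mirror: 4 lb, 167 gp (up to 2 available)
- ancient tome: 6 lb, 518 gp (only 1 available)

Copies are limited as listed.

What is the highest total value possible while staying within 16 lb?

1300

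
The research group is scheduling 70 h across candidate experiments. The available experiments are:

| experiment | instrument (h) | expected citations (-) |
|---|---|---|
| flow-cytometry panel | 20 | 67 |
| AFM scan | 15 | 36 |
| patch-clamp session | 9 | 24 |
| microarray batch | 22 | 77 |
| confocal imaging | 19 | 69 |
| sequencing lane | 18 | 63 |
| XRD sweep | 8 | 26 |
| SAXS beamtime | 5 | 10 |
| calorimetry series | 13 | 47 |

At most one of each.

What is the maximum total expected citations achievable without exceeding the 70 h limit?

246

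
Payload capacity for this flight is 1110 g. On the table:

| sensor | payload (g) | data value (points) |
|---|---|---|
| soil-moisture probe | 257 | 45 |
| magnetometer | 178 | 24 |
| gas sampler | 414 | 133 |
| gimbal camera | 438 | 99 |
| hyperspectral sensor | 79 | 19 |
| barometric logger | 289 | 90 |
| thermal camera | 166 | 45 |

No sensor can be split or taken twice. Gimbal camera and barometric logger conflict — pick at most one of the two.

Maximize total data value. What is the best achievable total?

Greedy by ratio would take gas sampler + hyperspectral sensor + barometric logger + thermal camera: 948 g used, total 287.
Dropping barometric logger frees 289 g; slotting in gimbal camera (438 g) lifts the total to 296 at 1097 g.
The closest alternative, magnetometer + gas sampler + barometric logger + thermal camera, reaches only 292.

296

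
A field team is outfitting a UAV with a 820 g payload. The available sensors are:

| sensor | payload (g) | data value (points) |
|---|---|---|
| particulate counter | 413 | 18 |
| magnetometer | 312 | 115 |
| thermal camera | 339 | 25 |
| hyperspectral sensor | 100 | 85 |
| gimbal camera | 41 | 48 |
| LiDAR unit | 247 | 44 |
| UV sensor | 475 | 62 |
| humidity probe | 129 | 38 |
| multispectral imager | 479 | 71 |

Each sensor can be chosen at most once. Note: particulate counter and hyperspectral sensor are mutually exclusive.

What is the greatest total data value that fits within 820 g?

292

Ranking by ratio (data value/g): gimbal camera 1.17, hyperspectral sensor 0.85, magnetometer 0.37.
Filling by ratio: magnetometer + hyperspectral sensor + gimbal camera + humidity probe for 286, with 238 g left unused.
The 129 g tied up in humidity probe is better spent on LiDAR unit — total rises to 292 (700 g).
The spare 120 g is too small for any remaining sensor, and no feasible exchange beats 292.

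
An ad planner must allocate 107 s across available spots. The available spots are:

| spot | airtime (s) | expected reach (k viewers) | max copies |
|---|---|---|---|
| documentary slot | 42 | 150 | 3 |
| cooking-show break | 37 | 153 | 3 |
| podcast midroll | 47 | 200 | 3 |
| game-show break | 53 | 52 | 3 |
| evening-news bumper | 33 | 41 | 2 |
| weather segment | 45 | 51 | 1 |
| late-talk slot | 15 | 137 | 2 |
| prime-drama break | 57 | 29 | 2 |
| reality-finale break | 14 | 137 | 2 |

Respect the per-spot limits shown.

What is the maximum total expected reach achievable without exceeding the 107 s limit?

748

Ranking by ratio (expected reach/s): reality-finale break 9.79, late-talk slot 9.13, podcast midroll 4.26, cooking-show break 4.14.
Podcast midroll + 2×late-talk slot + 2×reality-finale break uses 105 of the 107 s and totals 748.
Nothing else within 107 s beats 748.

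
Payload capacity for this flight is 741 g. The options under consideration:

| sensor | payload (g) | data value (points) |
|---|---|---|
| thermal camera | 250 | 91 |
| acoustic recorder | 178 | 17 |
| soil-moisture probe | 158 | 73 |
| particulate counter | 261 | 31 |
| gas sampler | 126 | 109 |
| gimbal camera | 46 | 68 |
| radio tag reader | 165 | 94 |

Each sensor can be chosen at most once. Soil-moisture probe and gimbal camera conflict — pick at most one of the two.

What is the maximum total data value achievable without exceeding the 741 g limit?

367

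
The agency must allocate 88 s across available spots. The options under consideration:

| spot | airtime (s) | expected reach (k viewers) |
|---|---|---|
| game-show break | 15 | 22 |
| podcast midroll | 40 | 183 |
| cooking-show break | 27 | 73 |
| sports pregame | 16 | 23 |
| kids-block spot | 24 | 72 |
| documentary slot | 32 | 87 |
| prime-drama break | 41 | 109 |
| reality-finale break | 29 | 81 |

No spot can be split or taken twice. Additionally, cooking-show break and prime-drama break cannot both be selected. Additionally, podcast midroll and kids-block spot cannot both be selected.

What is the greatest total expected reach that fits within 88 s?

293

Density check — podcast midroll 4.58, kids-block spot 3.00, reality-finale break 2.79 are the best per s.
Podcast midroll + sports pregame + documentary slot uses 88 of the 88 s and totals 293.
Next best is game-show break + podcast midroll + documentary slot at 292 (87 s) — short by 1.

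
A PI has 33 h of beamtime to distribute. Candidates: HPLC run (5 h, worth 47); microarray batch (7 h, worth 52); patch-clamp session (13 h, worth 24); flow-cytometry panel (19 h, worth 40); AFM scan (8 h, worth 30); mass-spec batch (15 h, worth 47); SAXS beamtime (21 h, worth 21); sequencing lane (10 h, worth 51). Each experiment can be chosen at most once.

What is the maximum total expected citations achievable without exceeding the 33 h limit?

180

The ratio ordering already packs tightly: HPLC run + microarray batch + AFM scan + sequencing lane, 30 h, 180.
That's the maximum — no swap from here does better than 180.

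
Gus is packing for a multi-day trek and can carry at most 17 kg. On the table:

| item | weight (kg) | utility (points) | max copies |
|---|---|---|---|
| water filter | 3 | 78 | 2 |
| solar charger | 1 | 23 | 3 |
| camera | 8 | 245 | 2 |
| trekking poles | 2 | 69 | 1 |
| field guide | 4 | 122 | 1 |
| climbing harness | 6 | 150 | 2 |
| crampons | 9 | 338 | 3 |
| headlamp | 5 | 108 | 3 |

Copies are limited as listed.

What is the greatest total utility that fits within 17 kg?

A density-first pass picks 2×solar charger + trekking poles + field guide + crampons — 575 at 17 kg.
Dropping 2×solar charger and trekking poles and field guide frees 8 kg; slotting in camera (8 kg) lifts the total to 583 at 17 kg.
Every other selection either busts 17 kg or exceeds an availability limit or fails to beat 583.

583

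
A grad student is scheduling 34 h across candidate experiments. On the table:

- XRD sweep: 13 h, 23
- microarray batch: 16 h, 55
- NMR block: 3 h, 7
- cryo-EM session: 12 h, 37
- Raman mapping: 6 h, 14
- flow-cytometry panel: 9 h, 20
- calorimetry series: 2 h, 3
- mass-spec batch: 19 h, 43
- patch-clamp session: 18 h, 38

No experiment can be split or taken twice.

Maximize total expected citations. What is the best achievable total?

106

Density check — microarray batch 3.44, cryo-EM session 3.08, NMR block 2.33 are the best per h.
The ratio heuristic lands on microarray batch + NMR block + cryo-EM session + calorimetry series (102) but leaves 1 h idle.
Dropping NMR block and calorimetry series frees 5 h; slotting in Raman mapping (6 h) lifts the total to 106 at 34 h.
Next best is microarray batch + NMR block + cryo-EM session + calorimetry series at 102 (33 h) — short by 4.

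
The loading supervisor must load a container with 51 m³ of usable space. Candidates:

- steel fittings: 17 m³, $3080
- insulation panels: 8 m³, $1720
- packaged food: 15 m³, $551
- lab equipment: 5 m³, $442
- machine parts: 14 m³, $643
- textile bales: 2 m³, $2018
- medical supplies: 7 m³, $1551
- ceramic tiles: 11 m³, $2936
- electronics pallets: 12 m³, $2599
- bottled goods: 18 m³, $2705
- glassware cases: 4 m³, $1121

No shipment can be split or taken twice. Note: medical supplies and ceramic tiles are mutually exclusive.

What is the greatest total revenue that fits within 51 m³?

Density check — textile bales 1009.00, glassware cases 280.25, ceramic tiles 266.91, medical supplies 221.57 are the best per m³.
Best packing: steel fittings + insulation panels + textile bales + ceramic tiles + electronics pallets — 50 m³, 12353 total.
The spare 1 m³ is too small for any remaining shipment, and no feasible exchange beats 12353.

12353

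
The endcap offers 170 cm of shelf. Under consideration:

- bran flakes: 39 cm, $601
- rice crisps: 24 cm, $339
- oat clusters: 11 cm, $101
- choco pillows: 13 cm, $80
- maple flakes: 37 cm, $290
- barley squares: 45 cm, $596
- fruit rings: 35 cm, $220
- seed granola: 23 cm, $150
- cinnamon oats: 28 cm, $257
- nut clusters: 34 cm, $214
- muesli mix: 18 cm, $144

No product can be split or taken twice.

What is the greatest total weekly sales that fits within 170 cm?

2044

Density check — bran flakes 15.41, rice crisps 14.12, barley squares 13.24 are the best per cm.
Taking the top-ratio products first gives bran flakes + rice crisps + oat clusters + barley squares + cinnamon oats + muesli mix for 2038 (165 cm).
Replace muesli mix with seed granola: the trade gains 6 net, giving 2044 at 170 cm.
Runner-up bran flakes + rice crisps + oat clusters + barley squares + cinnamon oats + muesli mix tops out at 2038.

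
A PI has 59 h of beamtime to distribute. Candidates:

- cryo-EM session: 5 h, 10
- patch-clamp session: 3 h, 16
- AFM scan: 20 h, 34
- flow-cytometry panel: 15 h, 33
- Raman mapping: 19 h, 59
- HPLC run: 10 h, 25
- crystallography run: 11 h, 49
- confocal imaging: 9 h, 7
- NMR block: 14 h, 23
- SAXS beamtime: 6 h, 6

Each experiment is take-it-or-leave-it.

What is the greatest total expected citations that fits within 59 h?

Ranking by ratio (expected citations/h): patch-clamp session 5.33, crystallography run 4.45, Raman mapping 3.11, HPLC run 2.50.
Patch-clamp session + flow-cytometry panel + Raman mapping + HPLC run + crystallography run uses 58 of the 59 h and totals 182.
An exhaustive check of the 1024 subsets confirms 182.

182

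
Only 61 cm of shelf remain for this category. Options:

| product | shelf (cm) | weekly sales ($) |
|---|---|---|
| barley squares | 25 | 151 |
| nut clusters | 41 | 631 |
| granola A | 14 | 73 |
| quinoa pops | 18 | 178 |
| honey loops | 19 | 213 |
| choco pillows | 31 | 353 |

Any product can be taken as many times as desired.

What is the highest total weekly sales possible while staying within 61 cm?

844

Ranking by ratio (weekly sales/cm): nut clusters 15.39, choco pillows 11.39, honey loops 11.21, quinoa pops 9.89.
The ratio ordering already packs tightly: nut clusters + honey loops, 60 cm, 844.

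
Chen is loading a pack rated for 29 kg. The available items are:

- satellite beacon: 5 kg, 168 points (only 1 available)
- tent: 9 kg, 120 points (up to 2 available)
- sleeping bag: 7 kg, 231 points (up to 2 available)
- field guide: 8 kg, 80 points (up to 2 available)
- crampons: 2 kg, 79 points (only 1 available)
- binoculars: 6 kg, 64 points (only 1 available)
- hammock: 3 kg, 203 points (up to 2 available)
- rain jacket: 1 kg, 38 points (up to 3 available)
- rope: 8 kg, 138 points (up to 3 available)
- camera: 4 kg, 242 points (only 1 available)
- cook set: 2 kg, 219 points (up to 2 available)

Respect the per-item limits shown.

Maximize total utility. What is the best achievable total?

1602

By utility per kg: cook set 109.50, hammock 67.67, camera 60.50 lead.
Taking the top-ratio items first gives satellite beacon + crampons + 2×hammock + 3×rain jacket + camera + 2×cook set for 1447 (24 kg).
Replace 2×rain jacket with sleeping bag: the trade gains 155 net, giving 1602 at 29 kg.
Nothing else within 29 kg beats 1602.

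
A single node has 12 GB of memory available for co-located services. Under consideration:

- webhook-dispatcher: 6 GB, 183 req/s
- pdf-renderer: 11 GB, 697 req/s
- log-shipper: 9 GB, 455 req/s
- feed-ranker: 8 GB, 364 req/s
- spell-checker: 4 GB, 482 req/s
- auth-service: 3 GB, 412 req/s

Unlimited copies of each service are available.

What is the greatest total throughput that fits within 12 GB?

Ranking by ratio (throughput/GB): auth-service 137.33, spell-checker 120.50, pdf-renderer 63.36, log-shipper 50.56.
The ratio ordering already packs tightly: 4×auth-service, 12 GB, 1648.

1648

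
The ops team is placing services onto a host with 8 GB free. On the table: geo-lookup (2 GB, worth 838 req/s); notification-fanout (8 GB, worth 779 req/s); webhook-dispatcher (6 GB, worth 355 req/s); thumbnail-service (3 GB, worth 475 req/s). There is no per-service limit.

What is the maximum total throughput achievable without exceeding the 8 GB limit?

By throughput per GB: geo-lookup 419.00, thumbnail-service 158.33, notification-fanout 97.38, webhook-dispatcher 59.17 lead.
Best packing: 4×geo-lookup — 8 GB, 3352 total.
Every other selection either busts 8 GB or fails to beat 3352.

3352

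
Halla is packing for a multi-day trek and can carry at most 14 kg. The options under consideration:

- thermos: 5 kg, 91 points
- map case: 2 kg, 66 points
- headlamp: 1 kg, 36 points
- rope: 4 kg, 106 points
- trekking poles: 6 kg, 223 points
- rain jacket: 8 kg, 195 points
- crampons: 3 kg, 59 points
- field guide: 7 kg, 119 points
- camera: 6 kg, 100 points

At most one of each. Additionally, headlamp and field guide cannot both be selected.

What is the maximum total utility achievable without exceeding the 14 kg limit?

431

Best packing: map case + headlamp + rope + trekking poles — 13 kg, 431 total.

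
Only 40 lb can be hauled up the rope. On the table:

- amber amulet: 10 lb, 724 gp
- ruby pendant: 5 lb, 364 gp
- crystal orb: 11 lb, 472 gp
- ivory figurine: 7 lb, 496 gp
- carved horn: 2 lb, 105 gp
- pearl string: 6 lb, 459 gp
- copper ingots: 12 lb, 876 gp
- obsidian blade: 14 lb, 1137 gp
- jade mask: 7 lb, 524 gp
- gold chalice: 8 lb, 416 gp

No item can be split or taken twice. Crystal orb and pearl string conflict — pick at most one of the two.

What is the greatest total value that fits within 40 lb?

3033

Ranking by ratio (value/lb): obsidian blade 81.21, pearl string 76.50, jade mask 74.86, copper ingots 73.00.
The ratio heuristic lands on pearl string + copper ingots + obsidian blade + jade mask (2996) but leaves 1 lb idle.
Dropping pearl string frees 6 lb; slotting in ivory figurine (7 lb) lifts the total to 3033 at 40 lb.
Every other selection either busts 40 lb or breaks a pairing rule or fails to beat 3033.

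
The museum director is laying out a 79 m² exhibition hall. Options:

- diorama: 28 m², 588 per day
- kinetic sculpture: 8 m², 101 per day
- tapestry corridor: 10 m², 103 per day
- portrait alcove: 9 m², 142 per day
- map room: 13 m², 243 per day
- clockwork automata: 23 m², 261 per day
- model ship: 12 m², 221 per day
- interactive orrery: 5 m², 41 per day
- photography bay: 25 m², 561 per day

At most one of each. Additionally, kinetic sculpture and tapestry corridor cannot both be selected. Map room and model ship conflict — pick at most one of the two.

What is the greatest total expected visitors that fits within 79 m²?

Ranking by ratio (expected visitors/m²): photography bay 22.44, diorama 21.00, map room 18.69.
Taking diorama + portrait alcove + model ship + interactive orrery + photography bay: 79 m² used, 1553 in expected visitors.
Next best is diorama + portrait alcove + map room + photography bay at 1534 (75 m²) — short by 19.

1553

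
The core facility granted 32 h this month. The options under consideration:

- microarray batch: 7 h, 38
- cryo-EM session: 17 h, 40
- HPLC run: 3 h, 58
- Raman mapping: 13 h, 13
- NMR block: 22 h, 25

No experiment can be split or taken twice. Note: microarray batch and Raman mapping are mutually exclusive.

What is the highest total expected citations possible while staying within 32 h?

Microarray batch + cryo-EM session + HPLC run uses 27 of the 32 h and totals 136.

136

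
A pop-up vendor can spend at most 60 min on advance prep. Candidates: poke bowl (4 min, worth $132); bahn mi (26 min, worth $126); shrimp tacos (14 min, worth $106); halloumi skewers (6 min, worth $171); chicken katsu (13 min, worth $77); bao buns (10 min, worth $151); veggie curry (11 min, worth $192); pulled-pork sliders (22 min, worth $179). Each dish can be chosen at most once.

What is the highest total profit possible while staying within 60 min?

829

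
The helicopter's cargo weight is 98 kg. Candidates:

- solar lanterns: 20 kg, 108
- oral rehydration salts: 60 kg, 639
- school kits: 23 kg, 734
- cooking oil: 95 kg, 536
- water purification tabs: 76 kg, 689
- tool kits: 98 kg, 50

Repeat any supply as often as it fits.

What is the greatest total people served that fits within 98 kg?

By people served per kg: school kits 31.91, oral rehydration salts 10.65, water purification tabs 9.07 lead.
Best packing: 4×school kits — 92 kg, 2936 total.

2936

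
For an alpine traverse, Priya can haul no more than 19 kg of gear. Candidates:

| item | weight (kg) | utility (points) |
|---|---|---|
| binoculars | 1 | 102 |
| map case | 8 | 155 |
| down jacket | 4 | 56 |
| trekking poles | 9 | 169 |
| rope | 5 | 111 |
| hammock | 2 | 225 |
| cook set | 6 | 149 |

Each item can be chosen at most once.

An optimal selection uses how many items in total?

4

Best achievable utility is 645.
binoculars + trekking poles + hammock + cook set hits 645 at 18 kg.
All optima have 4 items.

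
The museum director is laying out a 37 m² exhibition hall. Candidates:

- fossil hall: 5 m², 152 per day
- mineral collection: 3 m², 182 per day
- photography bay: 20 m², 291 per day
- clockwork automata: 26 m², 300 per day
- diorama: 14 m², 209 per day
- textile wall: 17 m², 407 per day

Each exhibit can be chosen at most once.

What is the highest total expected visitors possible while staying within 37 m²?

798

The ratio heuristic lands on fossil hall + mineral collection + textile wall (741) but leaves 12 m² idle.
Dropping fossil hall frees 5 m²; slotting in diorama (14 m²) lifts the total to 798 at 34 m².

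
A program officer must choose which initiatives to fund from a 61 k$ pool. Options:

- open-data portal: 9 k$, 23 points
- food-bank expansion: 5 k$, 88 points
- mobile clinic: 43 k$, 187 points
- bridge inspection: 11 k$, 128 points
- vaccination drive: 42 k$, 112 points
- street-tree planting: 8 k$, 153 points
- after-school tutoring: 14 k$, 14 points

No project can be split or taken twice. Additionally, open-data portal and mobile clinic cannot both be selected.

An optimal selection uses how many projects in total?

Optimal total is 428.
One optimal bundle: food-bank expansion + mobile clinic + street-tree planting (56 k$).
Every optimal selection uses 3 projects.

3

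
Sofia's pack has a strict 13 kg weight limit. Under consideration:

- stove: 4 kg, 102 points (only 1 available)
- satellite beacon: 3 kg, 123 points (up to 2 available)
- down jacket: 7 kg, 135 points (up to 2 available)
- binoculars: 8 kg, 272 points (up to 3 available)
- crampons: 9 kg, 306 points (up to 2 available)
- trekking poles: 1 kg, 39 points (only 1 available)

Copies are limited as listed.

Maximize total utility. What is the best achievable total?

A density-first pass picks stove + 2×satellite beacon + trekking poles — 387 at 11 kg.
Dropping stove and satellite beacon frees 7 kg; slotting in crampons (9 kg) lifts the total to 468 at 13 kg.
That's the maximum — no swap from here does better than 468.

468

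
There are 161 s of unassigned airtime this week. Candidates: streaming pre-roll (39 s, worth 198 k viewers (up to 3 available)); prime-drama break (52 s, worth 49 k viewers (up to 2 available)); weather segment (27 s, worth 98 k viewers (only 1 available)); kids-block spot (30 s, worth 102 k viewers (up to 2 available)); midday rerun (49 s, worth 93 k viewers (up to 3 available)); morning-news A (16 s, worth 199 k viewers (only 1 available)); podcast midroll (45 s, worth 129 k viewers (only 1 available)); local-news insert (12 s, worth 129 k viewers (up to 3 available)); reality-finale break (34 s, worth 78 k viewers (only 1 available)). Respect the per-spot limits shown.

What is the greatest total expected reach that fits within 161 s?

1084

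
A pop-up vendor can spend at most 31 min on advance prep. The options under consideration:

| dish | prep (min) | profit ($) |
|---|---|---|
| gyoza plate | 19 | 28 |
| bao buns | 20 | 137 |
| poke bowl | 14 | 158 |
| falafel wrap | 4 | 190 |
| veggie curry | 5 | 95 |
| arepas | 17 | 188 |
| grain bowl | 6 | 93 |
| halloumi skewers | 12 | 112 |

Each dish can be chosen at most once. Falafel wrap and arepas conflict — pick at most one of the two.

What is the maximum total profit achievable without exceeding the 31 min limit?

Poke bowl + falafel wrap + veggie curry + grain bowl uses 29 of the 31 min and totals 536.

536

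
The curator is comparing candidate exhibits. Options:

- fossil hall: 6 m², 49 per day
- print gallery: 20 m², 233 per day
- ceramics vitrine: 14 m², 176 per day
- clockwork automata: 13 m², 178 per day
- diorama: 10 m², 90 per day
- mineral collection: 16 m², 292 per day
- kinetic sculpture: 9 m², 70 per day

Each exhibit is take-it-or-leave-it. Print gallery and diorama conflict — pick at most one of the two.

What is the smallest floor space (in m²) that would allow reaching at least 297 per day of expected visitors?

Need the lightest bundle worth ≥ 297.
Taking fossil hall + mineral collection gives 341 (≥ 297) for 22 m².
Any bundle with less than 22 m² falls short of 297.

22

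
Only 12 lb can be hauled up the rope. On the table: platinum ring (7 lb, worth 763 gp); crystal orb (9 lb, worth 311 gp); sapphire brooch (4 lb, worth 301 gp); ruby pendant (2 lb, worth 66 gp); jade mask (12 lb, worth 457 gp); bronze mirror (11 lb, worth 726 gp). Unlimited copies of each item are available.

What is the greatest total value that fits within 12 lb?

The ratio ordering already packs tightly: platinum ring + sapphire brooch, 11 lb, 1064.
Nothing else within 12 lb beats 1064.

1064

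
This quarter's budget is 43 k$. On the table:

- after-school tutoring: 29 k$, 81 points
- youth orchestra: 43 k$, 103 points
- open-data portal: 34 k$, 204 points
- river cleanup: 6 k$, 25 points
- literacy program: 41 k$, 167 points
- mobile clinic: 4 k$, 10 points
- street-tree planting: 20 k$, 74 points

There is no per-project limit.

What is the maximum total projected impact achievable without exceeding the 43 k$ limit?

229

Open-data portal + river cleanup uses 40 of the 43 k$ and totals 229.
Every other selection either busts 43 k$ or fails to beat 229.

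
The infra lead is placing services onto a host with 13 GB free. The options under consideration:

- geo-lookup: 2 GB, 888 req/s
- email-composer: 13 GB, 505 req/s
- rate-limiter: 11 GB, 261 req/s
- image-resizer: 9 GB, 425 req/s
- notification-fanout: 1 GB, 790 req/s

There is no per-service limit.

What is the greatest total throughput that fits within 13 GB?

13×notification-fanout uses 13 of the 13 GB and totals 10270.

10270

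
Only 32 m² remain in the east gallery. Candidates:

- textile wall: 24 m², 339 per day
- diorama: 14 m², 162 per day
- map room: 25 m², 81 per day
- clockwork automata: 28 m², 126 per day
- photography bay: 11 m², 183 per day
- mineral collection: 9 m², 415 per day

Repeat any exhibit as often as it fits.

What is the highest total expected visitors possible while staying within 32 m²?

Density check — mineral collection 46.11, photography bay 16.64, textile wall 14.12 are the best per m².
Best packing: 3×mineral collection — 27 m², 1245 total.

1245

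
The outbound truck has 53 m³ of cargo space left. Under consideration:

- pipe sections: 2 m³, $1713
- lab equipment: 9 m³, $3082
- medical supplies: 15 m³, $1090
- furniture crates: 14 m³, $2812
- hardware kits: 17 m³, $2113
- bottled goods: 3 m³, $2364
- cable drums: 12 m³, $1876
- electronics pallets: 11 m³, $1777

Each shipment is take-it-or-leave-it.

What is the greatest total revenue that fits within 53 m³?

13624

Pipe sections + lab equipment + furniture crates + bottled goods + cable drums + electronics pallets uses 51 of the 53 m³ and totals 13624.
An exhaustive check of the 256 subsets confirms 13624.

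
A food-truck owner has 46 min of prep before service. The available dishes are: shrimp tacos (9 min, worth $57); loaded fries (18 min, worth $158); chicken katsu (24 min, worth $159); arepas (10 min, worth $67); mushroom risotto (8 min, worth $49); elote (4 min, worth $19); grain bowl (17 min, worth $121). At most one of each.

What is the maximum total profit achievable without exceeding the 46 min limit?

346

Loaded fries + arepas + grain bowl uses 45 of the 46 min and totals 346.
The closest alternative, loaded fries + chicken katsu + elote, reaches only 336.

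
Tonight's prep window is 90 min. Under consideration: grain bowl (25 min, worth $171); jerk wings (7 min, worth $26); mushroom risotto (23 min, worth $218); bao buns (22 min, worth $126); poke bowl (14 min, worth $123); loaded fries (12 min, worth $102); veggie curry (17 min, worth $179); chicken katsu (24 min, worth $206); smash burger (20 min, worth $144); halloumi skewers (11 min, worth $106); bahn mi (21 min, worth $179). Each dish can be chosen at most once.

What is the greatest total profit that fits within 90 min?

832

Mushroom risotto + poke bowl + veggie curry + chicken katsu + halloumi skewers uses 89 of the 90 min and totals 832.
The closest alternative, mushroom risotto + poke bowl + loaded fries + veggie curry + chicken katsu, reaches only 828.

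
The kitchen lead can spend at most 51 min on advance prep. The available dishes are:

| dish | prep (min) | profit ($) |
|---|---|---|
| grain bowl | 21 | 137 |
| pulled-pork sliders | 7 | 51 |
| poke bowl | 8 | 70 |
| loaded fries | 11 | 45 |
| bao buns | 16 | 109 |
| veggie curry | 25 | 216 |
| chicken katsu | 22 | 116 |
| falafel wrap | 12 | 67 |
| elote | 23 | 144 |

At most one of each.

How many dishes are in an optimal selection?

3

The maximum profit within 51 min is 395.
For example poke bowl + bao buns + veggie curry achieves it, using 49 min.
Every optimal selection uses 3 dishes.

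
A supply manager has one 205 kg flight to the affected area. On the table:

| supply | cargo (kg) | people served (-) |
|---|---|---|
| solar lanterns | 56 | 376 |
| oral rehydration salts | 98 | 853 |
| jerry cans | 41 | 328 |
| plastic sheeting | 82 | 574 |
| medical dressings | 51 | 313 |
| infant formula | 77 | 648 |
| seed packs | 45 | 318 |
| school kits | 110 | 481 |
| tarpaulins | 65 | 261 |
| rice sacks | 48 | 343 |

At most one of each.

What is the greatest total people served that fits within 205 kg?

Taking the top-ratio supplies first gives oral rehydration salts + infant formula for 1501 (175 kg).
Replace infant formula with solar lanterns + rice sacks: the trade gains 71 net, giving 1572 at 202 kg.
The closest alternative, solar lanterns + oral rehydration salts + jerry cans, reaches only 1557.

1572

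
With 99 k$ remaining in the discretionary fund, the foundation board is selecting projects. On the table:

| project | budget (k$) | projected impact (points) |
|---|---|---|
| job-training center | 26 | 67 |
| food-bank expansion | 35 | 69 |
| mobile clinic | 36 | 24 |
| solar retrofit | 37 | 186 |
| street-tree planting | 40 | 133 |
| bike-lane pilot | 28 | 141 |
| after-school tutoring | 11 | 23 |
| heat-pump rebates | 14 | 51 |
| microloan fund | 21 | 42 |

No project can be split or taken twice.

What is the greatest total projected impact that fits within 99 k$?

Ranking by ratio (projected impact/k$): bike-lane pilot 5.04, solar retrofit 5.03, heat-pump rebates 3.64.
Best packing: solar retrofit + bike-lane pilot + after-school tutoring + heat-pump rebates — 90 k$, 401 total.

401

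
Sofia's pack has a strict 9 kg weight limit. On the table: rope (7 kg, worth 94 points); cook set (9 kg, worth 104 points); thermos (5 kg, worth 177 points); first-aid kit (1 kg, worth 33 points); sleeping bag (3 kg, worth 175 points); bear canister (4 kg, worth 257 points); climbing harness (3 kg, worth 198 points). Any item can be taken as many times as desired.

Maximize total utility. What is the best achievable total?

Best packing: 3×climbing harness — 9 kg, 594 total.
Nothing else within 9 kg beats 594.

594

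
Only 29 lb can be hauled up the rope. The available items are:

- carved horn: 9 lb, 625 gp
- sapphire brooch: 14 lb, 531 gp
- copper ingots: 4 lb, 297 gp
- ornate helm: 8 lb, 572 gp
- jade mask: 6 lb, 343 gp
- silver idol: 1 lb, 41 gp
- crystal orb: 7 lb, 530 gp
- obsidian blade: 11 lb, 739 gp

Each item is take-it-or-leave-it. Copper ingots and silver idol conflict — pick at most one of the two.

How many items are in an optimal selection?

4

Optimal total is 2024.
One optimal bundle: carved horn + copper ingots + ornate helm + crystal orb (28 lb).
Any selection reaching 2024 contains exactly 4 items.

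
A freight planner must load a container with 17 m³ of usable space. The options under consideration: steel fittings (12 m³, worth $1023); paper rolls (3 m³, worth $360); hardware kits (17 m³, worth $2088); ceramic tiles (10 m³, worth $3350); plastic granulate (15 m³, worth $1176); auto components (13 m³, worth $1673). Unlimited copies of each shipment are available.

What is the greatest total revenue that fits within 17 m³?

4070

2×paper rolls + ceramic tiles uses 16 of the 17 m³ and totals 4070.
Nothing else within 17 m³ beats 4070.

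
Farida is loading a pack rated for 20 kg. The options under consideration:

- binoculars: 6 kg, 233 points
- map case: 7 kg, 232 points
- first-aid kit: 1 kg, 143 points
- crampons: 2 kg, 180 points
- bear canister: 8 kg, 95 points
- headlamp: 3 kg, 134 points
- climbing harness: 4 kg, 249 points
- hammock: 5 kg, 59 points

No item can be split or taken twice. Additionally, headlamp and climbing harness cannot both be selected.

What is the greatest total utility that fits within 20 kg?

By utility per kg: first-aid kit 143.00, crampons 90.00, climbing harness 62.25 lead.
Binoculars + map case + first-aid kit + crampons + climbing harness uses 20 of the 20 kg and totals 1037.
The closest alternative, binoculars + map case + first-aid kit + crampons + headlamp, reaches only 922.

1037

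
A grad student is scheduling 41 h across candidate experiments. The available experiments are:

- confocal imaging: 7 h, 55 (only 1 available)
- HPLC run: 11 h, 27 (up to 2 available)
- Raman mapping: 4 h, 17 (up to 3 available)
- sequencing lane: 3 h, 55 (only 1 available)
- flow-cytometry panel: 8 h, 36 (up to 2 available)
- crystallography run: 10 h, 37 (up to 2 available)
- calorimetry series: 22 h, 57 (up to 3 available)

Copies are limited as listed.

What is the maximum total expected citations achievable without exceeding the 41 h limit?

Filling by ratio: confocal imaging + 3×Raman mapping + sequencing lane + 2×flow-cytometry panel for 233, with 3 h left unused.
The 8 h tied up in 2×Raman mapping is better spent on crystallography run — total rises to 236 (40 h).

236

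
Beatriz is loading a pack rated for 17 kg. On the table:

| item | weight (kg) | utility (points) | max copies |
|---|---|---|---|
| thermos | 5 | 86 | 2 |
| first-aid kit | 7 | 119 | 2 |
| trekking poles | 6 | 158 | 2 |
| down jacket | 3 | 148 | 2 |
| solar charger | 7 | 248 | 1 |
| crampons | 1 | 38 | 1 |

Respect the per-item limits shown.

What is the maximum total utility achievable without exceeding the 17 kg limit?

Filling by ratio: 2×down jacket + solar charger + crampons for 582, with 3 kg left unused.
Dropping down jacket frees 3 kg; slotting in trekking poles (6 kg) lifts the total to 592 at 17 kg.

592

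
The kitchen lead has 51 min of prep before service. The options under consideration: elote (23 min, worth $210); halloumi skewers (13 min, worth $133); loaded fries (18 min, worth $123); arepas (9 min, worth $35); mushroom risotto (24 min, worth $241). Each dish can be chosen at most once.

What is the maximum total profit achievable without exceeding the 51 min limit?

451

Ranking by ratio (profit/min): halloumi skewers 10.23, mushroom risotto 10.04, elote 9.13, loaded fries 6.83.
Filling by ratio: halloumi skewers + arepas + mushroom risotto for 409, with 5 min left unused.
The 22 min tied up in halloumi skewers and arepas is better spent on elote — total rises to 451 (47 min).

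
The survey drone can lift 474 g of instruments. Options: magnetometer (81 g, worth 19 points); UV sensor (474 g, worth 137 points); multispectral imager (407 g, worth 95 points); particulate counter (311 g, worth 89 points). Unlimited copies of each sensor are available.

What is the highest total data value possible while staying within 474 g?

137

Best packing: UV sensor — 474 g, 137 total.
That's the maximum — no swap from here does better than 137.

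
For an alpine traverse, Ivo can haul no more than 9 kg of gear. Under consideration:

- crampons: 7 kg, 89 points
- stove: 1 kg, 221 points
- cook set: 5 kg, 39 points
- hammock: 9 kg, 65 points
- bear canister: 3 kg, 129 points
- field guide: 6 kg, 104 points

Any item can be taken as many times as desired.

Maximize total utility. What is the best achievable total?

1989

The ratio ordering already packs tightly: 9×stove, 9 kg, 1989.
Every other selection either busts 9 kg or fails to beat 1989.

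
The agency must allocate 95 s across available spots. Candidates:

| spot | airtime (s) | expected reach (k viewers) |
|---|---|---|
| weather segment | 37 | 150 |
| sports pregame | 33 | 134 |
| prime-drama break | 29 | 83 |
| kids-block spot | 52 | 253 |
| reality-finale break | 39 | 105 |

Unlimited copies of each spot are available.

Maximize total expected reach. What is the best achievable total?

403

By expected reach per s: kids-block spot 4.87, sports pregame 4.06, weather segment 4.05, prime-drama break 2.86 lead.
Taking the top-ratio spots first gives sports pregame + kids-block spot for 387 (85 s).
The 33 s tied up in sports pregame is better spent on weather segment — total rises to 403 (89 s).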